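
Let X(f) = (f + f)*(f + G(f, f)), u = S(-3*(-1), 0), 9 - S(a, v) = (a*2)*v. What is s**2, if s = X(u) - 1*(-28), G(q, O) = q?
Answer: 123904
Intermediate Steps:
S(a, v) = 9 - 2*a*v (S(a, v) = 9 - a*2*v = 9 - 2*a*v)
u = 9 (u = 9 - 2*(-3*(-1))*0 = 9 - 2*3*0 = 9 + 0 = 9)
X(f) = 4*f**2 (X(f) = (f + f)*(f + f) = (2*f)*(2*f) = 4*f**2)
s = 352 (s = 4*9**2 - 1*(-28) = 4*81 + 28 = 324 + 28 = 352)
s**2 = 352**2 = 123904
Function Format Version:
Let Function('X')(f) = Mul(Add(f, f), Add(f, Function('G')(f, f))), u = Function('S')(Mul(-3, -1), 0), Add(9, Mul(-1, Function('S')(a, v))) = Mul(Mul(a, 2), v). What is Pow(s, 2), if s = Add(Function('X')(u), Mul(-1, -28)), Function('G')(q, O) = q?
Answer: 123904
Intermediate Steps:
Function('S')(a, v) = Add(9, Mul(-2, a, v)) (Function('S')(a, v) = Add(9, Mul(-1, Mul(Mul(a, 2), v))) = Add(9, Mul(-1, Mul(Mul(2, a), v))) = Add(9, Mul(-1, Mul(2, a, v))) = Add(9, Mul(-2, a, v)))
u = 9 (u = Add(9, Mul(-2, Mul(-3, -1), 0)) = Add(9, Mul(-2, 3, 0)) = Add(9, 0) = 9)
Function('X')(f) = Mul(4, Pow(f, 2)) (Function('X')(f) = Mul(Add(f, f), Add(f, f)) = Mul(Mul(2, f), Mul(2, f)) = Mul(4, Pow(f, 2)))
s = 352 (s = Add(Mul(4, Pow(9, 2)), Mul(-1, -28)) = Add(Mul(4, 81), 28) = Add(324, 28) = 352)
Pow(s, 2) = Pow(352, 2) = 123904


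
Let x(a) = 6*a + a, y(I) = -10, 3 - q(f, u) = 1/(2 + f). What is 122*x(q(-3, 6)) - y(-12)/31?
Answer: 105906/31 ≈ 3416.3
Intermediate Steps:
q(f, u) = 3 - 1/(2 + f)
x(a) = 7*a
122*x(q(-3, 6)) - y(-12)/31 = 122*(7*((5 + 3*(-3))/(2 - 3))) - 1*(-10)/31 = 122*(7*((5 - 9)/(-1))) + 10*(1/31) = 122*(7*(-1*(-4))) + 10/31 = 122*(7*4) + 10/31 = 122*28 + 10/31 = 3416 + 10/31 = 105906/31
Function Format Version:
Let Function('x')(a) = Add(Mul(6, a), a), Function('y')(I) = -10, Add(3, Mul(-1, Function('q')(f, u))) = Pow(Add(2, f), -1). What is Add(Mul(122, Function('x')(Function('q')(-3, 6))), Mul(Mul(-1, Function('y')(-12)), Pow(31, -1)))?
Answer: Rational(105906, 31) ≈ 3416.3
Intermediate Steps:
Function('q')(f, u) = Add(3, Mul(-1, Pow(Add(2, f), -1)))
Function('x')(a) = Mul(7, a)
Add(Mul(122, Function('x')(Function('q')(-3, 6))), Mul(Mul(-1, Function('y')(-12)), Pow(31, -1))) = Add(Mul(122, Mul(7, Mul(Pow(Add(2, -3), -1), Add(5, Mul(3, -3))))), Mul(Mul(-1, -10), Pow(31, -1))) = Add(Mul(122, Mul(7, Mul(Pow(-1, -1), Add(5, -9)))), Mul(10, Rational(1, 31))) = Add(Mul(122, Mul(7, Mul(-1, -4))), Rational(10, 31)) = Add(Mul(122, Mul(7, 4)), Rational(10, 31)) = Add(Mul(122, 28), Rational(10, 31)) = Add(3416, Rational(10, 31)) = Rational(105906, 31)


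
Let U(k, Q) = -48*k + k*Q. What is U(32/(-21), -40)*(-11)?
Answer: -30976/21 ≈ -1475.0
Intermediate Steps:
U(k, Q) = -48*k + Q*k
U(32/(-21), -40)*(-11) = ((32/(-21))*(-48 - 40))*(-11) = ((32*(-1/21))*(-88))*(-11) = -32/21*(-88)*(-11) = (2816/21)*(-11) = -30976/21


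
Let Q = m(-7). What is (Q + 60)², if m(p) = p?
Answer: 2809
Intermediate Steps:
Q = -7
(Q + 60)² = (-7 + 60)² = 53² = 2809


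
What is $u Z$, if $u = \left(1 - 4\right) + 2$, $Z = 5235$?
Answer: $-5235$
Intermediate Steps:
$u = -1$ ($u = -3 + 2 = -1$)
$u Z = \left(-1\right) 5235 = -5235$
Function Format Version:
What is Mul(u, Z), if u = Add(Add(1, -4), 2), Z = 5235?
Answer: -5235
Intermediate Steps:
u = -1 (u = Add(-3, 2) = -1)
Mul(u, Z) = Mul(-1, 5235) = -5235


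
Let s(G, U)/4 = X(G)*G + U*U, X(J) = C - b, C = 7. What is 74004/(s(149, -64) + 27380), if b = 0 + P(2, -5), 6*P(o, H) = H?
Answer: 111006/72649 ≈ 1.5280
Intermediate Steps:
P(o, H) = H/6
b = -⅚ (b = 0 + (⅙)*(-5) = 0 - ⅚ = -⅚ ≈ -0.83333)
X(J) = 47/6 (X(J) = 7 - 1*(-⅚) = 7 + ⅚ = 47/6)
s(G, U) = 4*U² + 94*G/3 (s(G, U) = 4*(47*G/6 + U*U) = 4*(47*G/6 + U²) = 4*(U² + 47*G/6) = 4*U² + 94*G/3)
74004/(s(149, -64) + 27380) = 74004/((4*(-64)² + (94/3)*149) + 27380) = 74004/((4*4096 + 14006/3) + 27380) = 74004/((16384 + 14006/3) + 27380) = 74004/(63158/3 + 27380) = 74004/(145298/3) = 74004*(3/145298) = 111006/72649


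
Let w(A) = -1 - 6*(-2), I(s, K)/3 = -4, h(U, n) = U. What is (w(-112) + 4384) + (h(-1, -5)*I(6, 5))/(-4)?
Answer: 4392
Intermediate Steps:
I(s, K) = -12 (I(s, K) = 3*(-4) = -12)
w(A) = 11 (w(A) = -1 + 12 = 11)
(w(-112) + 4384) + (h(-1, -5)*I(6, 5))/(-4) = (11 + 4384) - 1*(-12)/(-4) = 4395 + 12*(-¼) = 4395 - 3 = 4392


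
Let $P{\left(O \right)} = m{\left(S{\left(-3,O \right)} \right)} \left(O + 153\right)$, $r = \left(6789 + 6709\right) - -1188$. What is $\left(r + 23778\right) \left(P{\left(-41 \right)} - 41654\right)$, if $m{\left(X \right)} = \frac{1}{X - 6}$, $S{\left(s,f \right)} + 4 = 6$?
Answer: $-1603256448$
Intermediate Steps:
$S{\left(s,f \right)} = 2$ ($S{\left(s,f \right)} = -4 + 6 = 2$)
$m{\left(X \right)} = \frac{1}{-6 + X}$
$r = 14686$ ($r = 13498 + 1188 = 14686$)
$P{\left(O \right)} = - \frac{153}{4} - \frac{O}{4}$ ($P{\left(O \right)} = \frac{O + 153}{-6 + 2} = \frac{153 + O}{-4} = - \frac{153 + O}{4} = - \frac{153}{4} - \frac{O}{4}$)
$\left(r + 23778\right) \left(P{\left(-41 \right)} - 41654\right) = \left(14686 + 23778\right) \left(\left(- \frac{153}{4} - - \frac{41}{4}\right) - 41654\right) = 38464 \left(\left(- \frac{153}{4} + \frac{41}{4}\right) - 41654\right) = 38464 \left(-28 - 41654\right) = 38464 \left(-41682\right) = -1603256448$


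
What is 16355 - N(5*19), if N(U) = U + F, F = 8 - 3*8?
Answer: 16276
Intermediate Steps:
F = -16 (F = 8 - 24 = -16)
N(U) = -16 + U (N(U) = U - 16 = -16 + U)
16355 - N(5*19) = 16355 - (-16 + 5*19) = 16355 - (-16 + 95) = 16355 - 1*79 = 16355 - 79 = 16276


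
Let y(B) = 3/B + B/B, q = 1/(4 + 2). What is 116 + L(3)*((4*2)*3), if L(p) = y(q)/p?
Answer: 268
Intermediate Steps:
q = ⅙ (q = 1/6 = ⅙ ≈ 0.16667)
y(B) = 1 + 3/B (y(B) = 3/B + 1 = 1 + 3/B)
L(p) = 19/p (L(p) = ((3 + ⅙)/(⅙))/p = (6*(19/6))/p = 19/p)
116 + L(3)*((4*2)*3) = 116 + (19/3)*((4*2)*3) = 116 + (19*(⅓))*(8*3) = 116 + (19/3)*24 = 116 + 152 = 268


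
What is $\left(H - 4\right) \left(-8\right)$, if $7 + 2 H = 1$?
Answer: $56$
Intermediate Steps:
$H = -3$ ($H = - \frac{7}{2} + \frac{1}{2} \cdot 1 = - \frac{7}{2} + \frac{1}{2} = -3$)
$\left(H - 4\right) \left(-8\right) = \left(-3 - 4\right) \left(-8\right) = \left(-7\right) \left(-8\right) = 56$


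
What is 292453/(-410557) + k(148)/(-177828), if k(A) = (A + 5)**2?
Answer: -2934145757/3476596676 ≈ -0.84397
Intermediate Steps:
k(A) = (5 + A)**2
292453/(-410557) + k(148)/(-177828) = 292453/(-410557) + (5 + 148)**2/(-177828) = 292453*(-1/410557) + 153**2*(-1/177828) = -41779/58651 + 23409*(-1/177828) = -41779/58651 - 7803/59276 = -2934145757/3476596676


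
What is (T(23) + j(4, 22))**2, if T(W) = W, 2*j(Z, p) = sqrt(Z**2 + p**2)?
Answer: 654 + 230*sqrt(5) ≈ 1168.3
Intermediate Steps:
j(Z, p) = sqrt(Z**2 + p**2)/2
(T(23) + j(4, 22))**2 = (23 + sqrt(4**2 + 22**2)/2)**2 = (23 + sqrt(16 + 484)/2)**2 = (23 + sqrt(500)/2)**2 = (23 + (10*sqrt(5))/2)**2 = (23 + 5*sqrt(5))**2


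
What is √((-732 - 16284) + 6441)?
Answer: 15*I*√47 ≈ 102.83*I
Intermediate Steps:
√((-732 - 16284) + 6441) = √(-17016 + 6441) = √(-10575) = 15*I*√47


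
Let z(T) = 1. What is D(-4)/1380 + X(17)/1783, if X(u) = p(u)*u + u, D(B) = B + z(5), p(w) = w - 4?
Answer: 107697/820180 ≈ 0.13131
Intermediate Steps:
p(w) = -4 + w
D(B) = 1 + B (D(B) = B + 1 = 1 + B)
X(u) = u + u*(-4 + u) (X(u) = (-4 + u)*u + u = u*(-4 + u) + u = u + u*(-4 + u))
D(-4)/1380 + X(17)/1783 = (1 - 4)/1380 + (17*(-3 + 17))/1783 = -3*1/1380 + (17*14)*(1/1783) = -1/460 + 238*(1/1783) = -1/460 + 238/1783 = 107697/820180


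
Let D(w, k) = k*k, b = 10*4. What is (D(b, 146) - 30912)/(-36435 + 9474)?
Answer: 9596/26961 ≈ 0.35592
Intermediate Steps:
b = 40
D(w, k) = k²
(D(b, 146) - 30912)/(-36435 + 9474) = (146² - 30912)/(-36435 + 9474) = (21316 - 30912)/(-26961) = -9596*(-1/26961) = 9596/26961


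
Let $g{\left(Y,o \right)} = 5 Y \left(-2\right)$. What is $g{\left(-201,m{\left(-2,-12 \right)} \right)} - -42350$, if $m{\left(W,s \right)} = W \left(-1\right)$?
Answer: $44360$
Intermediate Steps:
$m{\left(W,s \right)} = - W$
$g{\left(Y,o \right)} = - 10 Y$
$g{\left(-201,m{\left(-2,-12 \right)} \right)} - -42350 = \left(-10\right) \left(-201\right) - -42350 = 2010 + 42350 = 44360$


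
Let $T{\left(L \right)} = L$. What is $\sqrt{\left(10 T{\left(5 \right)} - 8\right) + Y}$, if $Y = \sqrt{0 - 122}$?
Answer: $\sqrt{42 + i \sqrt{122}} \approx 6.5356 + 0.84502 i$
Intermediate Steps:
$Y = i \sqrt{122}$ ($Y = \sqrt{-122} = i \sqrt{122} \approx 11.045 i$)
$\sqrt{\left(10 T{\left(5 \right)} - 8\right) + Y} = \sqrt{\left(10 \cdot 5 - 8\right) + i \sqrt{122}} = \sqrt{\left(50 - 8\right) + i \sqrt{122}} = \sqrt{42 + i \sqrt{122}}$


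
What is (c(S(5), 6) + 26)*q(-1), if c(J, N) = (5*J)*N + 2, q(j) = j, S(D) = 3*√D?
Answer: -28 - 90*√5 ≈ -229.25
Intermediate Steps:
c(J, N) = 2 + 5*J*N (c(J, N) = 5*J*N + 2 = 2 + 5*J*N)
(c(S(5), 6) + 26)*q(-1) = ((2 + 5*(3*√5)*6) + 26)*(-1) = ((2 + 90*√5) + 26)*(-1) = (28 + 90*√5)*(-1) = -28 - 90*√5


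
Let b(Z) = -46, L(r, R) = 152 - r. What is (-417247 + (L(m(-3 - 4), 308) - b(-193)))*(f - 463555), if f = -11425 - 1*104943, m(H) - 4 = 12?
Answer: 241865585995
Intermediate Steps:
m(H) = 16 (m(H) = 4 + 12 = 16)
f = -116368 (f = -11425 - 104943 = -116368)
(-417247 + (L(m(-3 - 4), 308) - b(-193)))*(f - 463555) = (-417247 + ((152 - 1*16) - 1*(-46)))*(-116368 - 463555) = (-417247 + ((152 - 16) + 46))*(-579923) = (-417247 + (136 + 46))*(-579923) = (-417247 + 182)*(-579923) = -417065*(-579923) = 241865585995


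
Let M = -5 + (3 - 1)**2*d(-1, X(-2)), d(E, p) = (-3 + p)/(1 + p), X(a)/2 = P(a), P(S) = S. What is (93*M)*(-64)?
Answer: -25792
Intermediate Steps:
X(a) = 2*a
d(E, p) = (-3 + p)/(1 + p)
M = 13/3 (M = -5 + (3 - 1)**2*((-3 + 2*(-2))/(1 + 2*(-2))) = -5 + 2**2*((-3 - 4)/(1 - 4)) = -5 + 4*(-7/(-3)) = -5 + 4*(-1/3*(-7)) = -5 + 4*(7/3) = -5 + 28/3 = 13/3 ≈ 4.3333)
(93*M)*(-64) = (93*(13/3))*(-64) = 403*(-64) = -25792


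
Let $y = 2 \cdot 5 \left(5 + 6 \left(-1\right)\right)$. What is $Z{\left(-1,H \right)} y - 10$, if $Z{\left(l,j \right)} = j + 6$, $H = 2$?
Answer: $-90$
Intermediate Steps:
$Z{\left(l,j \right)} = 6 + j$
$y = -10$ ($y = 10 \left(5 - 6\right) = 10 \left(-1\right) = -10$)
$Z{\left(-1,H \right)} y - 10 = \left(6 + 2\right) \left(-10\right) - 10 = 8 \left(-10\right) - 10 = -80 - 10 = -90$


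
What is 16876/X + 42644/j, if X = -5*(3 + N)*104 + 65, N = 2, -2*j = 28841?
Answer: -702925796/73111935 ≈ -9.6144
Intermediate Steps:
j = -28841/2 (j = -½*28841 = -28841/2 ≈ -14421.)
X = -2535 (X = -5*(3 + 2)*104 + 65 = -5*5*104 + 65 = -25*104 + 65 = -2600 + 65 = -2535)
16876/X + 42644/j = 16876/(-2535) + 42644/(-28841/2) = 16876*(-1/2535) + 42644*(-2/28841) = -16876/2535 - 85288/28841 = -702925796/73111935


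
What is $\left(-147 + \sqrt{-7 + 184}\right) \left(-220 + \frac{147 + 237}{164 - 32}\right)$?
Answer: $\frac{351036}{11} - \frac{2388 \sqrt{177}}{11} \approx 29024.0$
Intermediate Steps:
$\left(-147 + \sqrt{-7 + 184}\right) \left(-220 + \frac{147 + 237}{164 - 32}\right) = \left(-147 + \sqrt{177}\right) \left(-220 + \frac{384}{132}\right) = \left(-147 + \sqrt{177}\right) \left(-220 + 384 \cdot \frac{1}{132}\right) = \left(-147 + \sqrt{177}\right) \left(-220 + \frac{32}{11}\right) = \left(-147 + \sqrt{177}\right) \left(- \frac{2388}{11}\right) = \frac{351036}{11} - \frac{2388 \sqrt{177}}{11}$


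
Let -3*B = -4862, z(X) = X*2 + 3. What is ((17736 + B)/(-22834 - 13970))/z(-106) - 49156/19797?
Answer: -188863258843/76139618346 ≈ -2.4805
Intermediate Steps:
z(X) = 3 + 2*X (z(X) = 2*X + 3 = 3 + 2*X)
B = 4862/3 (B = -1/3*(-4862) = 4862/3 ≈ 1620.7)
((17736 + B)/(-22834 - 13970))/z(-106) - 49156/19797 = ((17736 + 4862/3)/(-22834 - 13970))/(3 + 2*(-106)) - 49156/19797 = ((58070/3)/(-36804))/(3 - 212) - 49156*1/19797 = ((58070/3)*(-1/36804))/(-209) - 49156/19797 = -29035/55206*(-1/209) - 49156/19797 = 29035/11538054 - 49156/19797 = -188863258843/76139618346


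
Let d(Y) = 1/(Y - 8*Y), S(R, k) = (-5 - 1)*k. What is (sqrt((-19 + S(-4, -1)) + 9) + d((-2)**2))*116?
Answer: -29/7 + 232*I ≈ -4.1429 + 232.0*I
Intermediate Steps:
S(R, k) = -6*k
d(Y) = -1/(7*Y) (d(Y) = 1/(-7*Y) = -1/(7*Y))
(sqrt((-19 + S(-4, -1)) + 9) + d((-2)**2))*116 = (sqrt((-19 - 6*(-1)) + 9) - 1/(7*((-2)**2)))*116 = (sqrt((-19 + 6) + 9) - 1/7/4)*116 = (sqrt(-13 + 9) - 1/7*1/4)*116 = (sqrt(-4) - 1/28)*116 = (2*I - 1/28)*116 = (-1/28 + 2*I)*116 = -29/7 + 232*I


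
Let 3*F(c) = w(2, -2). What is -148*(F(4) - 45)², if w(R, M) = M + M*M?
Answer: -2617972/9 ≈ -2.9089e+5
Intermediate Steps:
w(R, M) = M + M²
F(c) = ⅔ (F(c) = (-2*(1 - 2))/3 = (-2*(-1))/3 = (⅓)*2 = ⅔)
-148*(F(4) - 45)² = -148*(⅔ - 45)² = -148*(-133/3)² = -148*17689/9 = -2617972/9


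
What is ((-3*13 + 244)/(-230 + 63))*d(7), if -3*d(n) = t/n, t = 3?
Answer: 205/1169 ≈ 0.17536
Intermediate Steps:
d(n) = -1/n
((-3*13 + 244)/(-230 + 63))*d(7) = ((-3*13 + 244)/(-230 + 63))*(-1/7) = ((-39 + 244)/(-167))*(-1*⅐) = (205*(-1/167))*(-⅐) = -205/167*(-⅐) = 205/1169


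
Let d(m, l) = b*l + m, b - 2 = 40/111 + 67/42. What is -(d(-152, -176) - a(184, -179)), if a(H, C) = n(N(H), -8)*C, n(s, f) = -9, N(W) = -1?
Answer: 636929/259 ≈ 2459.2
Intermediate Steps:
a(H, C) = -9*C
b = 2049/518 (b = 2 + (40/111 + 67/42) = 2 + 1013/518 = 2049/518 ≈ 3.9556)
d(m, l) = m + 2049*l/518 (d(m, l) = 2049*l/518 + m = m + 2049*l/518)
-(d(-152, -176) - a(184, -179)) = -((-152 + (2049/518)*(-176)) - (-9)*(-179)) = -((-152 - 180312/259) - 1*1611) = -(-219680/259 - 1611) = -1*(-636929/259) = 636929/259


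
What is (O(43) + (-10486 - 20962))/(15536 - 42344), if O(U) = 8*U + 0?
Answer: 1296/1117 ≈ 1.1603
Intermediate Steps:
O(U) = 8*U
(O(43) + (-10486 - 20962))/(15536 - 42344) = (8*43 + (-10486 - 20962))/(15536 - 42344) = (344 - 31448)/(-26808) = -31104*(-1/26808) = 1296/1117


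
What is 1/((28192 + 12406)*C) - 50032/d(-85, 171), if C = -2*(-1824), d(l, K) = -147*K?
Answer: 6841933955/3437513856 ≈ 1.9904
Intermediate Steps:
C = 3648
1/((28192 + 12406)*C) - 50032/d(-85, 171) = 1/((28192 + 12406)*3648) - 50032/((-147*171)) = (1/3648)/40598 - 50032/(-25137) = (1/40598)*(1/3648) - 50032*(-1/25137) = 1/148101504 + 50032/25137 = 6841933955/3437513856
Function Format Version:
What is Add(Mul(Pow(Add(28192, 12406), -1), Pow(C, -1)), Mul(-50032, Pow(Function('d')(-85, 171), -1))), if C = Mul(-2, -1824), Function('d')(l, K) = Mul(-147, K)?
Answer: Rational(6841933955, 3437513856) ≈ 1.9904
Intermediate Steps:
C = 3648
Add(Mul(Pow(Add(28192, 12406), -1), Pow(C, -1)), Mul(-50032, Pow(Function('d')(-85, 171), -1))) = Add(Mul(Pow(Add(28192, 12406), -1), Pow(3648, -1)), Mul(-50032, Pow(Mul(-147, 171), -1))) = Add(Mul(Pow(40598, -1), Rational(1, 3648)), Mul(-50032, Pow(-25137, -1))) = Add(Mul(Rational(1, 40598), Rational(1, 3648)), Mul(-50032, Rational(-1, 25137))) = Add(Rational(1, 148101504), Rational(50032, 25137)) = Rational(6841933955, 3437513856)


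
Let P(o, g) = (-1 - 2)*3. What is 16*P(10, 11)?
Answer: -144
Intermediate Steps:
P(o, g) = -9 (P(o, g) = -3*3 = -9)
16*P(10, 11) = 16*(-9) = -144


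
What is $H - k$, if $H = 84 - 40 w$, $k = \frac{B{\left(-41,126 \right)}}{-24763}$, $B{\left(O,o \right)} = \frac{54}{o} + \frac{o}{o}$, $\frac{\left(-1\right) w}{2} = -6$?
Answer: $- \frac{68643026}{173341} \approx -396.0$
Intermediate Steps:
$w = 12$ ($w = \left(-2\right) \left(-6\right) = 12$)
$B{\left(O,o \right)} = 1 + \frac{54}{o}$ ($B{\left(O,o \right)} = \frac{54}{o} + 1 = 1 + \frac{54}{o}$)
$k = - \frac{10}{173341}$ ($k = \frac{\frac{1}{126} \left(54 + 126\right)}{-24763} = \frac{1}{126} \cdot 180 \left(- \frac{1}{24763}\right) = \frac{10}{7} \left(- \frac{1}{24763}\right) = - \frac{10}{173341} \approx -5.769 \cdot 10^{-5}$)
$H = -396$ ($H = 84 - 480 = -396$)
$H - k = -396 - - \frac{10}{173341} = -396 + \frac{10}{173341} = - \frac{68643026}{173341}$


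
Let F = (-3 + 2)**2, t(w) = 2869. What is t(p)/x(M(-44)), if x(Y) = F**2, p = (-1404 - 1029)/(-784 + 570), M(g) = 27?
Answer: 2869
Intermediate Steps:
p = 2433/214 (p = -2433/(-214) = -2433*(-1/214) = 2433/214 ≈ 11.369)
F = 1 (F = (-1)**2 = 1)
x(Y) = 1 (x(Y) = 1**2 = 1)
t(p)/x(M(-44)) = 2869/1 = 2869*1 = 2869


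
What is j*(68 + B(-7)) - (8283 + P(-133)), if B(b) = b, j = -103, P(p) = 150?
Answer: -14716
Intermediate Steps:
j*(68 + B(-7)) - (8283 + P(-133)) = -103*(68 - 7) - (8283 + 150) = -103*61 - 1*8433 = -6283 - 8433 = -14716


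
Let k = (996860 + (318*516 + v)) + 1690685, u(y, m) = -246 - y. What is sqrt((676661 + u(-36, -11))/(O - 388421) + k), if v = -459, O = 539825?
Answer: sqrt(17002615032777)/2442 ≈ 1688.5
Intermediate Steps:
k = 2851174 (k = (996860 + (318*516 - 459)) + 1690685 = (996860 + (164088 - 459)) + 1690685 = (996860 + 163629) + 1690685 = 1160489 + 1690685 = 2851174)
sqrt((676661 + u(-36, -11))/(O - 388421) + k) = sqrt((676661 + (-246 - 1*(-36)))/(539825 - 388421) + 2851174) = sqrt((676661 + (-246 + 36))/151404 + 2851174) = sqrt((676661 - 210)*(1/151404) + 2851174) = sqrt(676451*(1/151404) + 2851174) = sqrt(21821/4884 + 2851174) = sqrt(13925155637/4884) = sqrt(17002615032777)/2442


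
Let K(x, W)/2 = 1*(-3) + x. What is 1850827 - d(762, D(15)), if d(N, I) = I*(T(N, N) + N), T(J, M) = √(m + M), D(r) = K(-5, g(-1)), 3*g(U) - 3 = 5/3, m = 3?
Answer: 1863019 + 48*√85 ≈ 1.8635e+6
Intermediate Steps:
g(U) = 14/9 (g(U) = 1 + (5/3)/3 = 1 + (5*(⅓))/3 = 1 + (⅓)*(5/3) = 1 + 5/9 = 14/9)
K(x, W) = -6 + 2*x (K(x, W) = 2*(1*(-3) + x) = 2*(-3 + x) = -6 + 2*x)
D(r) = -16 (D(r) = -6 + 2*(-5) = -6 - 10 = -16)
T(J, M) = √(3 + M)
d(N, I) = I*(N + √(3 + N)) (d(N, I) = I*(√(3 + N) + N) = I*(N + √(3 + N)))
1850827 - d(762, D(15)) = 1850827 - (-16)*(762 + √(3 + 762)) = 1850827 - (-16)*(762 + √765) = 1850827 - (-16)*(762 + 3*√85) = 1850827 - (-12192 - 48*√85) = 1850827 + (12192 + 48*√85) = 1863019 + 48*√85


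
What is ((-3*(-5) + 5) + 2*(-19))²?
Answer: 324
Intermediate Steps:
((-3*(-5) + 5) + 2*(-19))² = ((15 + 5) - 38)² = (20 - 38)² = (-18)² = 324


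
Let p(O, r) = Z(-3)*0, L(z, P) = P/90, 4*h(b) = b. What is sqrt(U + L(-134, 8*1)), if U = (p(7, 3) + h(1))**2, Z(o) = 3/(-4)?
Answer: sqrt(545)/60 ≈ 0.38909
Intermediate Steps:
Z(o) = -3/4 (Z(o) = 3*(-1/4) = -3/4)
h(b) = b/4
L(z, P) = P/90 (L(z, P) = P*(1/90) = P/90)
p(O, r) = 0 (p(O, r) = -3/4*0 = 0)
U = 1/16 (U = (0 + (1/4)*1)**2 = (0 + 1/4)**2 = (1/4)**2 = 1/16 ≈ 0.062500)
sqrt(U + L(-134, 8*1)) = sqrt(1/16 + (8*1)/90) = sqrt(1/16 + (1/90)*8) = sqrt(1/16 + 4/45) = sqrt(109/720) = sqrt(545)/60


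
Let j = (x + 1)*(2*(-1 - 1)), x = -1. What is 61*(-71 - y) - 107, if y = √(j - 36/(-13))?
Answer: -4438 - 366*√13/13 ≈ -4539.5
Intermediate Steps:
j = 0 (j = (-1 + 1)*(2*(-1 - 1)) = 0*(2*(-2)) = 0*(-4) = 0)
y = 6*√13/13 (y = √(0 - 36/(-13)) = √(0 - 36*(-1/13)) = √(0 + 36/13) = √(36/13) = 6*√13/13 ≈ 1.6641)
61*(-71 - y) - 107 = 61*(-71 - 6*√13/13) - 107 = (-4331 - 366*√13/13) - 107 = -4438 - 366*√13/13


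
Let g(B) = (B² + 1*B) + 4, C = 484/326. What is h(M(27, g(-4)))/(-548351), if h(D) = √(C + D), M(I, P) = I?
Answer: -√756809/89381213 ≈ -9.7330e-6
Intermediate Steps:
C = 242/163 (C = 484*(1/326) = 242/163 ≈ 1.4847)
g(B) = 4 + B + B² (g(B) = (B² + B) + 4 = (B + B²) + 4 = 4 + B + B²)
h(D) = √(242/163 + D)
h(M(27, g(-4)))/(-548351) = (√(39446 + 26569*27)/163)/(-548351) = (√(39446 + 717363)/163)*(-1/548351) = (√756809/163)*(-1/548351) = -√756809/89381213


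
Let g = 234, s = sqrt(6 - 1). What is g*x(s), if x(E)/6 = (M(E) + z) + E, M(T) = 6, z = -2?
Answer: 5616 + 1404*sqrt(5) ≈ 8755.4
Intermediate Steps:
s = sqrt(5) ≈ 2.2361
x(E) = 24 + 6*E (x(E) = 6*((6 - 2) + E) = 6*(4 + E) = 24 + 6*E)
g*x(s) = 234*(24 + 6*sqrt(5)) = 5616 + 1404*sqrt(5)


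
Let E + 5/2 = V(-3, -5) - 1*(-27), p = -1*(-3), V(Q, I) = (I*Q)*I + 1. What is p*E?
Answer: -297/2 ≈ -148.50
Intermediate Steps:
V(Q, I) = 1 + Q*I² (V(Q, I) = Q*I² + 1 = 1 + Q*I²)
p = 3
E = -99/2 (E = -5/2 + ((1 - 3*(-5)²) - 1*(-27)) = -5/2 + ((1 - 3*25) + 27) = -5/2 + ((1 - 75) + 27) = -5/2 + (-74 + 27) = -5/2 - 47 = -99/2 ≈ -49.500)
p*E = 3*(-99/2) = -297/2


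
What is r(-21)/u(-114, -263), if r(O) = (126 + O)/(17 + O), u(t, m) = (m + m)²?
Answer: -105/1106704 ≈ -9.4876e-5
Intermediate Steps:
u(t, m) = 4*m² (u(t, m) = (2*m)² = 4*m²)
r(O) = (126 + O)/(17 + O)
r(-21)/u(-114, -263) = ((126 - 21)/(17 - 21))/((4*(-263)²)) = (105/(-4))/((4*69169)) = -¼*105/276676 = -105/4*1/276676 = -105/1106704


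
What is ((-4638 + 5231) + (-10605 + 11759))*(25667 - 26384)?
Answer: -1252599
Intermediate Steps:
((-4638 + 5231) + (-10605 + 11759))*(25667 - 26384) = (593 + 1154)*(-717) = 1747*(-717) = -1252599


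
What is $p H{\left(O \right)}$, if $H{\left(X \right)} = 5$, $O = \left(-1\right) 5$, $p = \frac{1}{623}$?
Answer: $\frac{5}{623} \approx 0.0080257$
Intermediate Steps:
$p = \frac{1}{623} \approx 0.0016051$
$O = -5$
$p H{\left(O \right)} = \frac{1}{623} \cdot 5 = \frac{5}{623}$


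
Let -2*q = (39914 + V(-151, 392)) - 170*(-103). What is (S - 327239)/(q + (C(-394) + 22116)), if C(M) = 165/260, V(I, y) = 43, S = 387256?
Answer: -3120884/344077 ≈ -9.0703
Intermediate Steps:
C(M) = 33/52 (C(M) = 165*(1/260) = 33/52)
q = -57467/2 (q = -((39914 + 43) - 170*(-103))/2 = -(39957 + 17510)/2 = -½*57467 = -57467/2 ≈ -28734.)
(S - 327239)/(q + (C(-394) + 22116)) = (387256 - 327239)/(-57467/2 + (33/52 + 22116)) = 60017/(-57467/2 + 1150065/52) = 60017/(-344077/52) = 60017*(-52/344077) = -3120884/344077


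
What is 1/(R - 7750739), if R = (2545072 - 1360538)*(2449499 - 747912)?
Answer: 1/2015579904719 ≈ 4.9614e-13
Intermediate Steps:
R = 2015587655458 (R = 1184534*1701587 = 2015587655458)
1/(R - 7750739) = 1/(2015587655458 - 7750739) = 1/2015579904719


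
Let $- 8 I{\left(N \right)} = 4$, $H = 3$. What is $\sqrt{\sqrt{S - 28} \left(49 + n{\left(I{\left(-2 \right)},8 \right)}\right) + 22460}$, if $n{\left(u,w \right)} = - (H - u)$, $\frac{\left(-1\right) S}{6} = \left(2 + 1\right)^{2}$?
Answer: $\frac{\sqrt{89840 + 182 i \sqrt{82}}}{2} \approx 149.87 + 1.3746 i$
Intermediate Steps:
$I{\left(N \right)} = - \frac{1}{2}$ ($I{\left(N \right)} = \left(- \frac{1}{8}\right) 4 = - \frac{1}{2}$)
$S = -54$ ($S = - 6 \left(2 + 1\right)^{2} = - 6 \cdot 3^{2} = \left(-6\right) 9 = -54$)
$n{\left(u,w \right)} = -3 + u$ ($n{\left(u,w \right)} = - (3 - u) = -3 + u$)
$\sqrt{\sqrt{S - 28} \left(49 + n{\left(I{\left(-2 \right)},8 \right)}\right) + 22460} = \sqrt{\sqrt{-54 - 28} \left(49 - \frac{7}{2}\right) + 22460} = \sqrt{\sqrt{-82} \left(49 - \frac{7}{2}\right) + 22460} = \sqrt{i \sqrt{82} \cdot \frac{91}{2} + 22460} = \sqrt{\frac{91 i \sqrt{82}}{2} + 22460} = \sqrt{22460 + \frac{91 i \sqrt{82}}{2}}$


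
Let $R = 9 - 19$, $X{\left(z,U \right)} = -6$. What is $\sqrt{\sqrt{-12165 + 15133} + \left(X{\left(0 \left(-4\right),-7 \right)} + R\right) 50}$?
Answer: $\sqrt{-800 + 2 \sqrt{742}} \approx 27.304 i$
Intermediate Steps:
$R = -10$ ($R = 9 - 19 = -10$)
$\sqrt{\sqrt{-12165 + 15133} + \left(X{\left(0 \left(-4\right),-7 \right)} + R\right) 50} = \sqrt{\sqrt{-12165 + 15133} + \left(-6 - 10\right) 50} = \sqrt{\sqrt{2968} - 800} = \sqrt{2 \sqrt{742} - 800} = \sqrt{-800 + 2 \sqrt{742}}$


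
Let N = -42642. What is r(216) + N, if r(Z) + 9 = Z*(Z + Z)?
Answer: 50661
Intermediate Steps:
r(Z) = -9 + 2*Z² (r(Z) = -9 + Z*(Z + Z) = -9 + Z*(2*Z) = -9 + 2*Z²)
r(216) + N = (-9 + 2*216²) - 42642 = (-9 + 2*46656) - 42642 = (-9 + 93312) - 42642 = 93303 - 42642 = 50661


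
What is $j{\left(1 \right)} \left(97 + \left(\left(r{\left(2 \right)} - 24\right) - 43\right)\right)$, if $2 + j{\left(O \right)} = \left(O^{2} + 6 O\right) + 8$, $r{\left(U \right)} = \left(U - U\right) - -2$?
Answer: $416$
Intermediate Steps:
$r{\left(U \right)} = 2$ ($r{\left(U \right)} = 0 + 2 = 2$)
$j{\left(O \right)} = 6 + O^{2} + 6 O$ ($j{\left(O \right)} = -2 + \left(\left(O^{2} + 6 O\right) + 8\right) = -2 + \left(8 + O^{2} + 6 O\right) = 6 + O^{2} + 6 O$)
$j{\left(1 \right)} \left(97 + \left(\left(r{\left(2 \right)} - 24\right) - 43\right)\right) = \left(6 + 1^{2} + 6 \cdot 1\right) \left(97 + \left(\left(2 - 24\right) - 43\right)\right) = \left(6 + 1 + 6\right) \left(97 - 65\right) = 13 \left(97 - 65\right) = 13 \cdot 32 = 416$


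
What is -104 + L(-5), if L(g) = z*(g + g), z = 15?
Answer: -254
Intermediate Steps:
L(g) = 30*g (L(g) = 15*(g + g) = 15*(2*g) = 30*g)
-104 + L(-5) = -104 + 30*(-5) = -104 - 150 = -254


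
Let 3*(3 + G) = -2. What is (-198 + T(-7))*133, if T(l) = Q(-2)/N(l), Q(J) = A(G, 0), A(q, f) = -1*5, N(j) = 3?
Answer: -79667/3 ≈ -26556.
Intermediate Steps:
G = -11/3 (G = -3 + (⅓)*(-2) = -3 - ⅔ = -11/3 ≈ -3.6667)
A(q, f) = -5
Q(J) = -5
T(l) = -5/3
(-198 + T(-7))*133 = (-198 - 5/3)*133 = -599/3*133 = -79667/3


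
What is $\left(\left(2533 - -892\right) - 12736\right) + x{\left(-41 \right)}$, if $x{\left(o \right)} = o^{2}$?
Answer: $-7630$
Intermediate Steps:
$\left(\left(2533 - -892\right) - 12736\right) + x{\left(-41 \right)} = \left(\left(2533 - -892\right) - 12736\right) + \left(-41\right)^{2} = \left(\left(2533 + 892\right) - 12736\right) + 1681 = \left(3425 - 12736\right) + 1681 = -9311 + 1681 = -7630$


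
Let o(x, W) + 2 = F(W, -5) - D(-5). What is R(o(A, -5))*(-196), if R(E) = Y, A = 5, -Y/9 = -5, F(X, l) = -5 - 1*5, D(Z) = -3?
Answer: -8820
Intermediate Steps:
F(X, l) = -10 (F(X, l) = -5 - 5 = -10)
Y = 45 (Y = -9*(-5) = 45)
o(x, W) = -9 (o(x, W) = -2 + (-10 - 1*(-3)) = -2 + (-10 + 3) = -2 - 7 = -9)
R(E) = 45
R(o(A, -5))*(-196) = 45*(-196) = -8820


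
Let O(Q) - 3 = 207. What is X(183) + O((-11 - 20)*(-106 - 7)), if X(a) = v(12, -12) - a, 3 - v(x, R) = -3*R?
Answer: -6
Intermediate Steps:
v(x, R) = 3 + 3*R (v(x, R) = 3 - (-3)*R = 3 + 3*R)
O(Q) = 210 (O(Q) = 3 + 207 = 210)
X(a) = -33 - a (X(a) = (3 + 3*(-12)) - a = (3 - 36) - a = -33 - a)
X(183) + O((-11 - 20)*(-106 - 7)) = (-33 - 1*183) + 210 = (-33 - 183) + 210 = -216 + 210 = -6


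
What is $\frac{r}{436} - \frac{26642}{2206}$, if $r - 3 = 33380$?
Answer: $\frac{31013493}{480908} \approx 64.49$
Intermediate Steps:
$r = 33383$ ($r = 3 + 33380 = 33383$)
$\frac{r}{436} - \frac{26642}{2206} = \frac{33383}{436} - \frac{26642}{2206} = 33383 \cdot \frac{1}{436} - \frac{13321}{1103} = \frac{33383}{436} - \frac{13321}{1103} = \frac{31013493}{480908}$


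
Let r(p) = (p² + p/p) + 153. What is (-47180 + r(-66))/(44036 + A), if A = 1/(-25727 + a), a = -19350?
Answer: -1923435590/1985010771 ≈ -0.96898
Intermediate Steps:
r(p) = 154 + p² (r(p) = (p² + 1) + 153 = (1 + p²) + 153 = 154 + p²)
A = -1/45077 (A = 1/(-25727 - 19350) = 1/(-45077) = -1/45077 ≈ -2.2184e-5)
(-47180 + r(-66))/(44036 + A) = (-47180 + (154 + (-66)²))/(44036 - 1/45077) = (-47180 + (154 + 4356))/(1985010771/45077) = (-47180 + 4510)*(45077/1985010771) = -42670*45077/1985010771 = -1923435590/1985010771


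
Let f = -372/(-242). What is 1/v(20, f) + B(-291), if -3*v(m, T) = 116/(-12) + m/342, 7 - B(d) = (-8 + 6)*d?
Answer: -944212/1643 ≈ -574.69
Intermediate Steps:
f = 186/121 (f = -372*(-1/242) = 186/121 ≈ 1.5372)
B(d) = 7 + 2*d (B(d) = 7 - (-8 + 6)*d = 7 - (-2)*d = 7 + 2*d)
v(m, T) = 29/9 - m/1026 (v(m, T) = -(116/(-12) + m/342)/3 = -(116*(-1/12) + m*(1/342))/3 = -(-29/3 + m/342)/3 = 29/9 - m/1026)
1/v(20, f) + B(-291) = 1/(29/9 - 1/1026*20) + (7 + 2*(-291)) = 1/(29/9 - 10/513) + (7 - 582) = 1/(1643/513) - 575 = 513/1643 - 575 = -944212/1643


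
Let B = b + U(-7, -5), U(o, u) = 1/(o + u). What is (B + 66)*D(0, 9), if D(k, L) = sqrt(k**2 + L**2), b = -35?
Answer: 1113/4 ≈ 278.25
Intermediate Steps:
D(k, L) = sqrt(L**2 + k**2)
B = -421/12 (B = -35 + 1/(-7 - 5) = -35 + 1/(-12) = -35 - 1/12 = -421/12 ≈ -35.083)
(B + 66)*D(0, 9) = (-421/12 + 66)*sqrt(9**2 + 0**2) = 371*sqrt(81 + 0)/12 = 371*sqrt(81)/12 = (371/12)*9 = 1113/4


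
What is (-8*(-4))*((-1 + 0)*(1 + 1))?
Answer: -64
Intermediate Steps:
(-8*(-4))*((-1 + 0)*(1 + 1)) = 32*(-1*2) = 32*(-2) = -64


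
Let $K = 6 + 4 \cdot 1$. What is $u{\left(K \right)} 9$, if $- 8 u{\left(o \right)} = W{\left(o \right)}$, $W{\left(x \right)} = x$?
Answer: $- \frac{45}{4} \approx -11.25$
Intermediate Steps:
$K = 10$ ($K = 6 + 4 = 10$)
$u{\left(o \right)} = - \frac{o}{8}$
$u{\left(K \right)} 9 = \left(- \frac{1}{8}\right) 10 \cdot 9 = \left(- \frac{5}{4}\right) 9 = - \frac{45}{4}$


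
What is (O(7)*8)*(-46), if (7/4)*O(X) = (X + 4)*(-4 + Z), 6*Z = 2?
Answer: 178112/21 ≈ 8481.5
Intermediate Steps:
Z = ⅓ (Z = (⅙)*2 = ⅓ ≈ 0.33333)
O(X) = -176/21 - 44*X/21 (O(X) = 4*((X + 4)*(-4 + ⅓))/7 = 4*((4 + X)*(-11/3))/7 = 4*(-44/3 - 11*X/3)/7 = -176/21 - 44*X/21)
(O(7)*8)*(-46) = ((-176/21 - 44/21*7)*8)*(-46) = ((-176/21 - 44/3)*8)*(-46) = -484/21*8*(-46) = -3872/21*(-46) = 178112/21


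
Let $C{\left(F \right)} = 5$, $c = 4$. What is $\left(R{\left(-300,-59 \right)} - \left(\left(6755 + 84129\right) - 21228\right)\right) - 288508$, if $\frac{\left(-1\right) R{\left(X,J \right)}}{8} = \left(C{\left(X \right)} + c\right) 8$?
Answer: $-358740$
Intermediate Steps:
$R{\left(X,J \right)} = -576$ ($R{\left(X,J \right)} = - 8 \left(5 + 4\right) 8 = - 8 \cdot 9 \cdot 8 = \left(-8\right) 72 = -576$)
$\left(R{\left(-300,-59 \right)} - \left(\left(6755 + 84129\right) - 21228\right)\right) - 288508 = \left(-576 - \left(\left(6755 + 84129\right) - 21228\right)\right) - 288508 = \left(-576 - \left(90884 - 21228\right)\right) - 288508 = \left(-576 - 69656\right) - 288508 = -70232 - 288508 = -358740$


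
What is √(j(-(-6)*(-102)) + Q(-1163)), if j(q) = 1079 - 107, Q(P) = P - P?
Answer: 18*√3 ≈ 31.177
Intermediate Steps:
Q(P) = 0
j(q) = 972
√(j(-(-6)*(-102)) + Q(-1163)) = √(972 + 0) = √972 = 18*√3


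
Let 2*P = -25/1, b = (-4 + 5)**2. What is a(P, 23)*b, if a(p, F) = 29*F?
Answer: 667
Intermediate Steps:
b = 1 (b = 1**2 = 1)
P = -25/2 (P = (-25/1)/2 = (-25*1)/2 = (1/2)*(-25) = -25/2 ≈ -12.500)
a(P, 23)*b = (29*23)*1 = 667*1 = 667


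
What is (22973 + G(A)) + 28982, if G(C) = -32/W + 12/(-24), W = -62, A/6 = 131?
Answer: 3221211/62 ≈ 51955.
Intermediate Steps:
A = 786 (A = 6*131 = 786)
G(C) = 1/62 (G(C) = -32/(-62) + 12/(-24) = -32*(-1/62) + 12*(-1/24) = 16/31 - 1/2 = 1/62)
(22973 + G(A)) + 28982 = (22973 + 1/62) + 28982 = 1424327/62 + 28982 = 3221211/62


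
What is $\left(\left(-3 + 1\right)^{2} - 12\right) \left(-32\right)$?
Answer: $256$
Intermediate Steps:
$\left(\left(-3 + 1\right)^{2} - 12\right) \left(-32\right) = \left(\left(-2\right)^{2} - 12\right) \left(-32\right) = \left(4 - 12\right) \left(-32\right) = \left(-8\right) \left(-32\right) = 256$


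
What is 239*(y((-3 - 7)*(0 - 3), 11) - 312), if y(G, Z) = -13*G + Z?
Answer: -165149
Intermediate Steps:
y(G, Z) = Z - 13*G
239*(y((-3 - 7)*(0 - 3), 11) - 312) = 239*((11 - 13*(-3 - 7)*(0 - 3)) - 312) = 239*((11 - (-130)*(-3)) - 312) = 239*((11 - 13*30) - 312) = 239*((11 - 390) - 312) = 239*(-379 - 312) = 239*(-691) = -165149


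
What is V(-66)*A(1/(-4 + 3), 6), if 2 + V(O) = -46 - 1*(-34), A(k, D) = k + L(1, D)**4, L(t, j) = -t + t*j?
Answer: -8736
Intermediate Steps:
L(t, j) = -t + j*t
A(k, D) = k + (-1 + D)**4 (A(k, D) = k + (1*(-1 + D))**4 = k + (-1 + D)**4)
V(O) = -14 (V(O) = -2 + (-46 - 1*(-34)) = -2 + (-46 + 34) = -2 - 12 = -14)
V(-66)*A(1/(-4 + 3), 6) = -14*(1/(-4 + 3) + (-1 + 6)**4) = -14*(1/(-1) + 5**4) = -14*(-1 + 625) = -14*624 = -8736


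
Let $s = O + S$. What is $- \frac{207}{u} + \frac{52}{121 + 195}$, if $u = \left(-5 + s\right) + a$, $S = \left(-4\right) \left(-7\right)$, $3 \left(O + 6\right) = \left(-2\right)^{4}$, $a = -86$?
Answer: $\frac{51542}{15089} \approx 3.4159$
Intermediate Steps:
$O = - \frac{2}{3}$ ($O = -6 + \frac{\left(-2\right)^{4}}{3} = -6 + \frac{1}{3} \cdot 16 = -6 + \frac{16}{3} = - \frac{2}{3} \approx -0.66667$)
$S = 28$
$s = \frac{82}{3}$ ($s = - \frac{2}{3} + 28 = \frac{82}{3} \approx 27.333$)
$u = - \frac{191}{3}$ ($u = \left(-5 + \frac{82}{3}\right) - 86 = \frac{67}{3} - 86 = - \frac{191}{3} \approx -63.667$)
$- \frac{207}{u} + \frac{52}{121 + 195} = - \frac{207}{- \frac{191}{3}} + \frac{52}{121 + 195} = \left(-207\right) \left(- \frac{3}{191}\right) + \frac{52}{316} = \frac{621}{191} + 52 \cdot \frac{1}{316} = \frac{621}{191} + \frac{13}{79} = \frac{51542}{15089}$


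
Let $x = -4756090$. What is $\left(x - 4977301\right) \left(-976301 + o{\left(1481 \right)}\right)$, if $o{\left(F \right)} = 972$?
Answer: $9493258510639$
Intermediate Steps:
$\left(x - 4977301\right) \left(-976301 + o{\left(1481 \right)}\right) = \left(-4756090 - 4977301\right) \left(-976301 + 972\right) = \left(-9733391\right) \left(-975329\right) = 9493258510639$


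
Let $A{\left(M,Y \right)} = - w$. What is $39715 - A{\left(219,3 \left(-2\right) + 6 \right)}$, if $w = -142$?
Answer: $39573$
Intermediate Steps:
$A{\left(M,Y \right)} = 142$ ($A{\left(M,Y \right)} = \left(-1\right) \left(-142\right) = 142$)
$39715 - A{\left(219,3 \left(-2\right) + 6 \right)} = 39715 - 142 = 39573$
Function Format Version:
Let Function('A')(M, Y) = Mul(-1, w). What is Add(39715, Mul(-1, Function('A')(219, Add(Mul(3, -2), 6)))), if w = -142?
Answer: 39573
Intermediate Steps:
Function('A')(M, Y) = 142 (Function('A')(M, Y) = Mul(-1, -142) = 142)
Add(39715, Mul(-1, Function('A')(219, Add(Mul(3, -2), 6)))) = Add(39715, Mul(-1, 142)) = Add(39715, -142) = 39573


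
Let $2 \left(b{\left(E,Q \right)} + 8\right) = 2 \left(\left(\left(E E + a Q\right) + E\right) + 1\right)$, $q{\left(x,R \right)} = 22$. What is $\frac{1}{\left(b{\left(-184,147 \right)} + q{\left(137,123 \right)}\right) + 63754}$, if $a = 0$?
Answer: $\frac{1}{97441} \approx 1.0263 \cdot 10^{-5}$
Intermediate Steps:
$b{\left(E,Q \right)} = -7 + E + E^{2}$ ($b{\left(E,Q \right)} = -8 + \frac{2 \left(\left(\left(E E + 0 Q\right) + E\right) + 1\right)}{2} = -8 + \frac{2 \left(\left(\left(E^{2} + 0\right) + E\right) + 1\right)}{2} = -8 + \frac{2 \left(\left(E^{2} + E\right) + 1\right)}{2} = -8 + \frac{2 \left(\left(E + E^{2}\right) + 1\right)}{2} = -8 + \frac{2 \left(1 + E + E^{2}\right)}{2} = -8 + \frac{2 + 2 E + 2 E^{2}}{2} = -8 + \left(1 + E + E^{2}\right) = -7 + E + E^{2}$)
$\frac{1}{\left(b{\left(-184,147 \right)} + q{\left(137,123 \right)}\right) + 63754} = \frac{1}{\left(\left(-7 - 184 + \left(-184\right)^{2}\right) + 22\right) + 63754} = \frac{1}{\left(\left(-7 - 184 + 33856\right) + 22\right) + 63754} = \frac{1}{\left(33665 + 22\right) + 63754} = \frac{1}{33687 + 63754} = \frac{1}{97441}$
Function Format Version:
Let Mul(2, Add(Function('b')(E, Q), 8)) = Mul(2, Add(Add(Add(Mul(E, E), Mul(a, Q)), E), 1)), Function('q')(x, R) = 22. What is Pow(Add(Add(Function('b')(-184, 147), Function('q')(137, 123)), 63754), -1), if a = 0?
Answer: Rational(1, 97441) ≈ 1.0263e-5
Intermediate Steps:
Function('b')(E, Q) = Add(-7, E, Pow(E, 2)) (Function('b')(E, Q) = Add(-8, Mul(Rational(1, 2), Mul(2, Add(Add(Add(Mul(E, E), Mul(0, Q)), E), 1)))) = Add(-8, Mul(Rational(1, 2), Mul(2, Add(Add(Add(Pow(E, 2), 0), E), 1)))) = Add(-8, Mul(Rational(1, 2), Mul(2, Add(Add(Pow(E, 2), E), 1)))) = Add(-8, Mul(Rational(1, 2), Mul(2, Add(Add(E, Pow(E, 2)), 1)))) = Add(-8, Mul(Rational(1, 2), Mul(2, Add(1, E, Pow(E, 2))))) = Add(-8, Mul(Rational(1, 2), Add(2, Mul(2, E), Mul(2, Pow(E, 2))))) = Add(-8, Add(1, E, Pow(E, 2))) = Add(-7, E, Pow(E, 2)))
Pow(Add(Add(Function('b')(-184, 147), Function('q')(137, 123)), 63754), -1) = Pow(Add(Add(Add(-7, -184, Pow(-184, 2)), 22), 63754), -1) = Pow(Add(Add(Add(-7, -184, 33856), 22), 63754), -1) = Pow(Add(Add(33665, 22), 63754), -1) = Pow(Add(33687, 63754), -1) = Pow(97441, -1) = Rational(1, 97441)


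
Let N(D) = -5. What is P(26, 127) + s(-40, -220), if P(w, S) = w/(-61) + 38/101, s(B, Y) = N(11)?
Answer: -31113/6161 ≈ -5.0500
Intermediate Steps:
s(B, Y) = -5
P(w, S) = 38/101 - w/61 (P(w, S) = w*(-1/61) + 38*(1/101) = -w/61 + 38/101 = 38/101 - w/61)
P(26, 127) + s(-40, -220) = (38/101 - 1/61*26) - 5 = (38/101 - 26/61) - 5 = -308/6161 - 5 = -31113/6161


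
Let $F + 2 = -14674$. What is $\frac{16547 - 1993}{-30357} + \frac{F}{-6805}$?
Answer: $\frac{346479362}{206579385} \approx 1.6772$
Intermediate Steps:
$F = -14676$ ($F = -2 - 14674 = -14676$)
$\frac{16547 - 1993}{-30357} + \frac{F}{-6805} = \frac{16547 - 1993}{-30357} - \frac{14676}{-6805} = \left(16547 - 1993\right) \left(- \frac{1}{30357}\right) - - \frac{14676}{6805} = 14554 \left(- \frac{1}{30357}\right) + \frac{14676}{6805} = - \frac{14554}{30357} + \frac{14676}{6805} = \frac{346479362}{206579385}$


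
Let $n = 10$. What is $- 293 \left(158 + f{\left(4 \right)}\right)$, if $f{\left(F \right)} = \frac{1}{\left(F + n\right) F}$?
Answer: $- \frac{2592757}{56} \approx -46299.0$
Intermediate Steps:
$f{\left(F \right)} = \frac{1}{F \left(10 + F\right)}$ ($f{\left(F \right)} = \frac{1}{\left(F + 10\right) F} = \frac{1}{\left(10 + F\right) F} = \frac{1}{F \left(10 + F\right)}$)
$- 293 \left(158 + f{\left(4 \right)}\right) = - 293 \left(158 + \frac{1}{4 \left(10 + 4\right)}\right) = - 293 \left(158 + \frac{1}{4 \cdot 14}\right) = - 293 \left(158 + \frac{1}{4} \cdot \frac{1}{14}\right) = - 293 \left(158 + \frac{1}{56}\right) = \left(-293\right) \frac{8849}{56} = - \frac{2592757}{56}$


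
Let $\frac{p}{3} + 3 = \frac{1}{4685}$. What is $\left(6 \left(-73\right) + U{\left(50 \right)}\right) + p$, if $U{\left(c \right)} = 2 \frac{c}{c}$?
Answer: $- \frac{2084822}{4685} \approx -445.0$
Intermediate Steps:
$U{\left(c \right)} = 2$ ($U{\left(c \right)} = 2 \cdot 1 = 2$)
$p = - \frac{42162}{4685}$ ($p = -9 + \frac{3}{4685} = - \frac{42162}{4685} \approx -8.9994$)
$\left(6 \left(-73\right) + U{\left(50 \right)}\right) + p = \left(6 \left(-73\right) + 2\right) - \frac{42162}{4685} = \left(-438 + 2\right) - \frac{42162}{4685} = -436 - \frac{42162}{4685} = - \frac{2084822}{4685}$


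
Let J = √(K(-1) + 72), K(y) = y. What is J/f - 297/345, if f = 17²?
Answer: -99/115 + √71/289 ≈ -0.83171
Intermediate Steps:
f = 289
J = √71 (J = √(-1 + 72) = √71 ≈ 8.4261)
J/f - 297/345 = √71/289 - 297/345 = √71*(1/289) - 297*1/345 = √71/289 - 99/115 = -99/115 + √71/289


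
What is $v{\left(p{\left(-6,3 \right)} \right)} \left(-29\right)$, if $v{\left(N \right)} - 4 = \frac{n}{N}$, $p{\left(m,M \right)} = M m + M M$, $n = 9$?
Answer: $-87$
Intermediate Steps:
$p{\left(m,M \right)} = M^{2} + M m$ ($p{\left(m,M \right)} = M m + M^{2} = M^{2} + M m$)
$v{\left(N \right)} = 4 + \frac{9}{N}$
$v{\left(p{\left(-6,3 \right)} \right)} \left(-29\right) = \left(4 + \frac{9}{3 \left(3 - 6\right)}\right) \left(-29\right) = \left(4 + \frac{9}{3 \left(-3\right)}\right) \left(-29\right) = \left(4 + \frac{9}{-9}\right) \left(-29\right) = \left(4 + 9 \left(- \frac{1}{9}\right)\right) \left(-29\right) = \left(4 - 1\right) \left(-29\right) = 3 \left(-29\right) = -87$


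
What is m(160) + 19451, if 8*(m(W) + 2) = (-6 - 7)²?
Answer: 155761/8 ≈ 19470.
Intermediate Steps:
m(W) = 153/8 (m(W) = -2 + (-6 - 7)²/8 = -2 + (⅛)*(-13)² = -2 + (⅛)*169 = -2 + 169/8 = 153/8)
m(160) + 19451 = 153/8 + 19451 = 155761/8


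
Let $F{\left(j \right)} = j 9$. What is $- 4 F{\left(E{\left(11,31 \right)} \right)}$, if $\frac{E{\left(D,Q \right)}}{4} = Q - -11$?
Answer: $-6048$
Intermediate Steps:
$E{\left(D,Q \right)} = 44 + 4 Q$ ($E{\left(D,Q \right)} = 4 \left(Q - -11\right) = 4 \left(Q + 11\right) = 4 \left(11 + Q\right) = 44 + 4 Q$)
$F{\left(j \right)} = 9 j$
$- 4 F{\left(E{\left(11,31 \right)} \right)} = - 4 \cdot 9 \left(44 + 4 \cdot 31\right) = - 4 \cdot 9 \left(44 + 124\right) = - 4 \cdot 9 \cdot 168 = \left(-4\right) 1512 = -6048$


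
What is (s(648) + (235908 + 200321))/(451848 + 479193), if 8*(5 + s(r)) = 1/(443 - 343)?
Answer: 348979201/744832800 ≈ 0.46853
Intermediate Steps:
s(r) = -3999/800 (s(r) = -5 + 1/(8*(443 - 343)) = -5 + (⅛)/100 = -5 + (⅛)*(1/100) = -5 + 1/800 = -3999/800)
(s(648) + (235908 + 200321))/(451848 + 479193) = (-3999/800 + (235908 + 200321))/(451848 + 479193) = (-3999/800 + 436229)/931041 = (348979201/800)*(1/931041) = 348979201/744832800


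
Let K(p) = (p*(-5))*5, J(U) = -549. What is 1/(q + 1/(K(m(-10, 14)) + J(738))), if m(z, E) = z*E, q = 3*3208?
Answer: 2951/28400425 ≈ 0.00010391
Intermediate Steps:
q = 9624
m(z, E) = E*z
K(p) = -25*p (K(p) = -5*p*5 = -25*p)
1/(q + 1/(K(m(-10, 14)) + J(738))) = 1/(9624 + 1/(-350*(-10) - 549)) = 1/(9624 + 1/(-25*(-140) - 549)) = 1/(9624 + 1/(3500 - 549)) = 1/(9624 + 1/2951) = 1/(28400425/2951) = 2951/28400425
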